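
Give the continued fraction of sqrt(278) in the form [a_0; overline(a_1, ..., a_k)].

Write x_i = (sqrt(278) + m_i)/d_i with (m_0, d_0) = (0, 1). a_0 = floor(sqrt(278)) = 16, since 16^2 = 256 <= 278 < 289 = 17^2.
Iterate m_{i+1} = d_i*a_i - m_i, d_{i+1} = (278 - m_{i+1}^2)/d_i, a_{i+1} = floor((a_0 + m_{i+1})/d_{i+1}):
  m_1 = 1*16 - 0 = 16, d_1 = (278 - 16^2)/1 = 22/1 = 22, a_1 = floor((16 + 16)/22) = 1.
  m_2 = 22*1 - 16 = 6, d_2 = (278 - 6^2)/22 = 242/22 = 11, a_2 = floor((16 + 6)/11) = 2.
  m_3 = 11*2 - 6 = 16, d_3 = (278 - 16^2)/11 = 22/11 = 2, a_3 = floor((16 + 16)/2) = 16.
  m_4 = 2*16 - 16 = 16, d_4 = (278 - 16^2)/2 = 22/2 = 11, a_4 = floor((16 + 16)/11) = 2.
  m_5 = 11*2 - 16 = 6, d_5 = (278 - 6^2)/11 = 242/11 = 22, a_5 = floor((16 + 6)/22) = 1.
  m_6 = 22*1 - 6 = 16, d_6 = (278 - 16^2)/22 = 22/22 = 1, a_6 = floor((16 + 16)/1) = 32.
  m_7 = 1*32 - 16 = 16, d_7 = (278 - 16^2)/1 = 22/1 = 22: (m_7, d_7) = (m_1, d_1) = (16, 22), so from here the quotients repeat a_1, ..., a_6; the period length is 6.
Hence the expansion of sqrt(278) is a_0 = 16 followed by the repeating block 1, 2, 16, 2, 1, 32 (period 6).

[16; overline(1, 2, 16, 2, 1, 32)]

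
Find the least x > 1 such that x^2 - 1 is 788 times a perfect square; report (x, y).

First expand sqrt(788) as a continued fraction. With x_i = (sqrt(788) + m_i)/d_i and (m_0, d_0) = (0, 1): a_0 = floor(sqrt(788)) = 28, since 28^2 = 784 <= 788 < 841 = 29^2.
Iterate m_{i+1} = d_i*a_i - m_i, d_{i+1} = (788 - m_{i+1}^2)/d_i, a_{i+1} = floor((a_0 + m_{i+1})/d_{i+1}):
  m_1 = 1*28 - 0 = 28, d_1 = (788 - 28^2)/1 = 4/1 = 4, a_1 = floor((28 + 28)/4) = 14.
  m_2 = 4*14 - 28 = 28, d_2 = (788 - 28^2)/4 = 4/4 = 1, a_2 = floor((28 + 28)/1) = 56.
  m_3 = 1*56 - 28 = 28, d_3 = (788 - 28^2)/1 = 4/1 = 4: (m_3, d_3) = (m_1, d_1) = (28, 4), so from here the quotients repeat a_1, a_2; the period length is 2.
So sqrt(788) = [28; (14, 56)] with period length k = 2.
k is even, so the fundamental solution of x^2 - 788y^2 = 1 is (p_{k-1}, q_{k-1}) = (p_1, q_1); compute convergents through index 1.
Convergents (p_i = a_i*p_{i-1} + p_{i-2}, q_i = a_i*q_{i-1} + q_{i-2} with p_{-2}=0, p_{-1}=1, q_{-2}=1, q_{-1}=0):
  i=0: a_0=28, p_0 = 28*1 + 0 = 28, q_0 = 28*0 + 1 = 1.
  i=1: a_1=14, p_1 = 14*28 + 1 = 393, q_1 = 14*1 + 0 = 14.
Check: 393^2 - 788*14^2 = 154449 - 154448 = 1, so (x, y) = (393, 14) solves the equation, and by the theorem it is the least positive solution.

(x, y) = (393, 14)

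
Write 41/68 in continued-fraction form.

[0; 1, 1, 1, 1, 13]

Run the Euclidean algorithm on 41 and 68; the successive quotients are the partial quotients a_0, a_1, ... (each step inverts the fractional part left over by the previous one):
  41 = 0*68 + 41, so a_0 = 0.
  68 = 1*41 + 27, so a_1 = 1.
  41 = 1*27 + 14, so a_2 = 1.
  27 = 1*14 + 13, so a_3 = 1.
  14 = 1*13 + 1, so a_4 = 1.
  13 = 13*1 + 0, so a_5 = 13.
The remainder reaches 0 after 6 divisions, so the expansion has 6 partial quotients, read off in order.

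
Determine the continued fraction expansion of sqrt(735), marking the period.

Write x_i = (sqrt(735) + m_i)/d_i with (m_0, d_0) = (0, 1). a_0 = floor(sqrt(735)) = 27, since 27^2 = 729 <= 735 < 784 = 28^2.
Iterate m_{i+1} = d_i*a_i - m_i, d_{i+1} = (735 - m_{i+1}^2)/d_i, a_{i+1} = floor((a_0 + m_{i+1})/d_{i+1}):
  m_1 = 1*27 - 0 = 27, d_1 = (735 - 27^2)/1 = 6/1 = 6, a_1 = floor((27 + 27)/6) = 9.
  m_2 = 6*9 - 27 = 27, d_2 = (735 - 27^2)/6 = 6/6 = 1, a_2 = floor((27 + 27)/1) = 54.
  m_3 = 1*54 - 27 = 27, d_3 = (735 - 27^2)/1 = 6/1 = 6: (m_3, d_3) = (m_1, d_1) = (27, 6), so from here the quotients repeat a_1, a_2; the period length is 2.
Hence the expansion of sqrt(735) is a_0 = 27 followed by the repeating block 9, 54 (period 2).

[27; (9, 54)]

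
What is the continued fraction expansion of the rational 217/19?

Run the Euclidean algorithm on 217 and 19; the successive quotients are the partial quotients a_0, a_1, ... (each step inverts the fractional part left over by the previous one):
  217 = 11*19 + 8, so a_0 = 11.
  19 = 2*8 + 3, so a_1 = 2.
  8 = 2*3 + 2, so a_2 = 2.
  3 = 1*2 + 1, so a_3 = 1.
  2 = 2*1 + 0, so a_4 = 2.
The remainder reaches 0 after 5 divisions, so the expansion has 5 partial quotients, read off in order.

[11; 2, 2, 1, 2]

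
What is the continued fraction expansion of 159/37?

[4; 3, 2, 1, 3]

Run the Euclidean algorithm on 159 and 37; the successive quotients are the partial quotients a_0, a_1, ... (each step inverts the fractional part left over by the previous one):
  159 = 4*37 + 11, so a_0 = 4.
  37 = 3*11 + 4, so a_1 = 3.
  11 = 2*4 + 3, so a_2 = 2.
  4 = 1*3 + 1, so a_3 = 1.
  3 = 3*1 + 0, so a_4 = 3.
The remainder reaches 0 after 5 divisions, so the expansion has 5 partial quotients, read off in order.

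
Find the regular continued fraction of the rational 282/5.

Run the Euclidean algorithm on 282 and 5; the successive quotients are the partial quotients a_0, a_1, ... (each step inverts the fractional part left over by the previous one):
  282 = 56*5 + 2, so a_0 = 56.
  5 = 2*2 + 1, so a_1 = 2.
  2 = 2*1 + 0, so a_2 = 2.
The remainder reaches 0 after 3 divisions, so the expansion has 3 partial quotients, read off in order.

[56; 2, 2]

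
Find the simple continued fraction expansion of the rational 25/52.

[0; 2, 12, 2]

Run the Euclidean algorithm on 25 and 52; the successive quotients are the partial quotients a_0, a_1, ... (each step inverts the fractional part left over by the previous one):
  25 = 0*52 + 25, so a_0 = 0.
  52 = 2*25 + 2, so a_1 = 2.
  25 = 12*2 + 1, so a_2 = 12.
  2 = 2*1 + 0, so a_3 = 2.
The remainder reaches 0 after 4 divisions, so the expansion has 4 partial quotients, read off in order.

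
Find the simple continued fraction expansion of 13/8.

[1; 1, 1, 1, 2]

Run the Euclidean algorithm on 13 and 8; the successive quotients are the partial quotients a_0, a_1, ... (each step inverts the fractional part left over by the previous one):
  13 = 1*8 + 5, so a_0 = 1.
  8 = 1*5 + 3, so a_1 = 1.
  5 = 1*3 + 2, so a_2 = 1.
  3 = 1*2 + 1, so a_3 = 1.
  2 = 2*1 + 0, so a_4 = 2.
The remainder reaches 0 after 5 divisions, so the expansion has 5 partial quotients, read off in order.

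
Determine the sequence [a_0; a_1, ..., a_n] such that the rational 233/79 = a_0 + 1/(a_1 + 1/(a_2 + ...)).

[2; 1, 18, 1, 3]

Run the Euclidean algorithm on 233 and 79; the successive quotients are the partial quotients a_0, a_1, ... (each step inverts the fractional part left over by the previous one):
  233 = 2*79 + 75, so a_0 = 2.
  79 = 1*75 + 4, so a_1 = 1.
  75 = 18*4 + 3, so a_2 = 18.
  4 = 1*3 + 1, so a_3 = 1.
  3 = 3*1 + 0, so a_4 = 3.
The remainder reaches 0 after 5 divisions, so the expansion has 5 partial quotients, read off in order.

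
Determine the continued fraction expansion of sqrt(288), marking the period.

[16; (1, 32)]

Write x_i = (sqrt(288) + m_i)/d_i with (m_0, d_0) = (0, 1). a_0 = floor(sqrt(288)) = 16, since 16^2 = 256 <= 288 < 289 = 17^2.
Iterate m_{i+1} = d_i*a_i - m_i, d_{i+1} = (288 - m_{i+1}^2)/d_i, a_{i+1} = floor((a_0 + m_{i+1})/d_{i+1}):
  m_1 = 1*16 - 0 = 16, d_1 = (288 - 16^2)/1 = 32/1 = 32, a_1 = floor((16 + 16)/32) = 1.
  m_2 = 32*1 - 16 = 16, d_2 = (288 - 16^2)/32 = 32/32 = 1, a_2 = floor((16 + 16)/1) = 32.
  m_3 = 1*32 - 16 = 16, d_3 = (288 - 16^2)/1 = 32/1 = 32: (m_3, d_3) = (m_1, d_1) = (16, 32), so from here the quotients repeat a_1, a_2; the period length is 2.
Hence the expansion of sqrt(288) is a_0 = 16 followed by the repeating block 1, 32 (period 2).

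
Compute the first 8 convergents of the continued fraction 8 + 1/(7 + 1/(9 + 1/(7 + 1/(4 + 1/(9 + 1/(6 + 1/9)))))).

8/1, 57/7, 521/64, 3704/455, 15337/1884, 141737/17411, 865759/106350, 7933568/974561

Using the convergent recurrence p_i = a_i*p_{i-1} + p_{i-2}, q_i = a_i*q_{i-1} + q_{i-2} with p_{-2}=0, p_{-1}=1, q_{-2}=1, q_{-1}=0:
  i=0: a_0=8, p_0 = 8*1 + 0 = 8, q_0 = 8*0 + 1 = 1.
  i=1: a_1=7, p_1 = 7*8 + 1 = 57, q_1 = 7*1 + 0 = 7.
  i=2: a_2=9, p_2 = 9*57 + 8 = 521, q_2 = 9*7 + 1 = 64.
  i=3: a_3=7, p_3 = 7*521 + 57 = 3704, q_3 = 7*64 + 7 = 455.
  i=4: a_4=4, p_4 = 4*3704 + 521 = 15337, q_4 = 4*455 + 64 = 1884.
  i=5: a_5=9, p_5 = 9*15337 + 3704 = 141737, q_5 = 9*1884 + 455 = 17411.
  i=6: a_6=6, p_6 = 6*141737 + 15337 = 865759, q_6 = 6*17411 + 1884 = 106350.
  i=7: a_7=9, p_7 = 9*865759 + 141737 = 7933568, q_7 = 9*106350 + 17411 = 974561.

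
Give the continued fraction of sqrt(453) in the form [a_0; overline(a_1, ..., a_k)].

Write x_i = (sqrt(453) + m_i)/d_i with (m_0, d_0) = (0, 1). a_0 = floor(sqrt(453)) = 21, since 21^2 = 441 <= 453 < 484 = 22^2.
Iterate m_{i+1} = d_i*a_i - m_i, d_{i+1} = (453 - m_{i+1}^2)/d_i, a_{i+1} = floor((a_0 + m_{i+1})/d_{i+1}):
  m_1 = 1*21 - 0 = 21, d_1 = (453 - 21^2)/1 = 12/1 = 12, a_1 = floor((21 + 21)/12) = 3.
  m_2 = 12*3 - 21 = 15, d_2 = (453 - 15^2)/12 = 228/12 = 19, a_2 = floor((21 + 15)/19) = 1.
  m_3 = 19*1 - 15 = 4, d_3 = (453 - 4^2)/19 = 437/19 = 23, a_3 = floor((21 + 4)/23) = 1.
  m_4 = 23*1 - 4 = 19, d_4 = (453 - 19^2)/23 = 92/23 = 4, a_4 = floor((21 + 19)/4) = 10.
  m_5 = 4*10 - 19 = 21, d_5 = (453 - 21^2)/4 = 12/4 = 3, a_5 = floor((21 + 21)/3) = 14.
  m_6 = 3*14 - 21 = 21, d_6 = (453 - 21^2)/3 = 12/3 = 4, a_6 = floor((21 + 21)/4) = 10.
  m_7 = 4*10 - 21 = 19, d_7 = (453 - 19^2)/4 = 92/4 = 23, a_7 = floor((21 + 19)/23) = 1.
  m_8 = 23*1 - 19 = 4, d_8 = (453 - 4^2)/23 = 437/23 = 19, a_8 = floor((21 + 4)/19) = 1.
  m_9 = 19*1 - 4 = 15, d_9 = (453 - 15^2)/19 = 228/19 = 12, a_9 = floor((21 + 15)/12) = 3.
  m_10 = 12*3 - 15 = 21, d_10 = (453 - 21^2)/12 = 12/12 = 1, a_10 = floor((21 + 21)/1) = 42.
  m_11 = 1*42 - 21 = 21, d_11 = (453 - 21^2)/1 = 12/1 = 12: (m_11, d_11) = (m_1, d_1) = (21, 12), so from here the quotients repeat a_1, ..., a_10; the period length is 10.
Hence the expansion of sqrt(453) is a_0 = 21 followed by the repeating block 3, 1, 1, 10, 14, 10, 1, 1, 3, 42 (period 10).

[21; overline(3, 1, 1, 10, 14, 10, 1, 1, 3, 42)]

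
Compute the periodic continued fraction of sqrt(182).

Write x_i = (sqrt(182) + m_i)/d_i with (m_0, d_0) = (0, 1). a_0 = floor(sqrt(182)) = 13, since 13^2 = 169 <= 182 < 196 = 14^2.
Iterate m_{i+1} = d_i*a_i - m_i, d_{i+1} = (182 - m_{i+1}^2)/d_i, a_{i+1} = floor((a_0 + m_{i+1})/d_{i+1}):
  m_1 = 1*13 - 0 = 13, d_1 = (182 - 13^2)/1 = 13/1 = 13, a_1 = floor((13 + 13)/13) = 2.
  m_2 = 13*2 - 13 = 13, d_2 = (182 - 13^2)/13 = 13/13 = 1, a_2 = floor((13 + 13)/1) = 26.
  m_3 = 1*26 - 13 = 13, d_3 = (182 - 13^2)/1 = 13/1 = 13: (m_3, d_3) = (m_1, d_1) = (13, 13), so from here the quotients repeat a_1, a_2; the period length is 2.
Hence the expansion of sqrt(182) is a_0 = 13 followed by the repeating block 2, 26 (period 2).

[13; (2, 26)]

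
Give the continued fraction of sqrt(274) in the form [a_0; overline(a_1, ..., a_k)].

Write x_i = (sqrt(274) + m_i)/d_i with (m_0, d_0) = (0, 1). a_0 = floor(sqrt(274)) = 16, since 16^2 = 256 <= 274 < 289 = 17^2.
Iterate m_{i+1} = d_i*a_i - m_i, d_{i+1} = (274 - m_{i+1}^2)/d_i, a_{i+1} = floor((a_0 + m_{i+1})/d_{i+1}):
  m_1 = 1*16 - 0 = 16, d_1 = (274 - 16^2)/1 = 18/1 = 18, a_1 = floor((16 + 16)/18) = 1.
  m_2 = 18*1 - 16 = 2, d_2 = (274 - 2^2)/18 = 270/18 = 15, a_2 = floor((16 + 2)/15) = 1.
  m_3 = 15*1 - 2 = 13, d_3 = (274 - 13^2)/15 = 105/15 = 7, a_3 = floor((16 + 13)/7) = 4.
  m_4 = 7*4 - 13 = 15, d_4 = (274 - 15^2)/7 = 49/7 = 7, a_4 = floor((16 + 15)/7) = 4.
  m_5 = 7*4 - 15 = 13, d_5 = (274 - 13^2)/7 = 105/7 = 15, a_5 = floor((16 + 13)/15) = 1.
  m_6 = 15*1 - 13 = 2, d_6 = (274 - 2^2)/15 = 270/15 = 18, a_6 = floor((16 + 2)/18) = 1.
  m_7 = 18*1 - 2 = 16, d_7 = (274 - 16^2)/18 = 18/18 = 1, a_7 = floor((16 + 16)/1) = 32.
  m_8 = 1*32 - 16 = 16, d_8 = (274 - 16^2)/1 = 18/1 = 18: (m_8, d_8) = (m_1, d_1) = (16, 18), so from here the quotients repeat a_1, ..., a_7; the period length is 7.
Hence the expansion of sqrt(274) is a_0 = 16 followed by the repeating block 1, 1, 4, 4, 1, 1, 32 (period 7).

[16; overline(1, 1, 4, 4, 1, 1, 32)]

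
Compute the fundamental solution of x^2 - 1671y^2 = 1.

First expand sqrt(1671) as a continued fraction. With x_i = (sqrt(1671) + m_i)/d_i and (m_0, d_0) = (0, 1): a_0 = floor(sqrt(1671)) = 40, since 40^2 = 1600 <= 1671 < 1681 = 41^2.
Iterate m_{i+1} = d_i*a_i - m_i, d_{i+1} = (1671 - m_{i+1}^2)/d_i, a_{i+1} = floor((a_0 + m_{i+1})/d_{i+1}):
  m_1 = 1*40 - 0 = 40, d_1 = (1671 - 40^2)/1 = 71/1 = 71, a_1 = floor((40 + 40)/71) = 1.
  m_2 = 71*1 - 40 = 31, d_2 = (1671 - 31^2)/71 = 710/71 = 10, a_2 = floor((40 + 31)/10) = 7.
  m_3 = 10*7 - 31 = 39, d_3 = (1671 - 39^2)/10 = 150/10 = 15, a_3 = floor((40 + 39)/15) = 5.
  m_4 = 15*5 - 39 = 36, d_4 = (1671 - 36^2)/15 = 375/15 = 25, a_4 = floor((40 + 36)/25) = 3.
  m_5 = 25*3 - 36 = 39, d_5 = (1671 - 39^2)/25 = 150/25 = 6, a_5 = floor((40 + 39)/6) = 13.
  m_6 = 6*13 - 39 = 39, d_6 = (1671 - 39^2)/6 = 150/6 = 25, a_6 = floor((40 + 39)/25) = 3.
  m_7 = 25*3 - 39 = 36, d_7 = (1671 - 36^2)/25 = 375/25 = 15, a_7 = floor((40 + 36)/15) = 5.
  m_8 = 15*5 - 36 = 39, d_8 = (1671 - 39^2)/15 = 150/15 = 10, a_8 = floor((40 + 39)/10) = 7.
  m_9 = 10*7 - 39 = 31, d_9 = (1671 - 31^2)/10 = 710/10 = 71, a_9 = floor((40 + 31)/71) = 1.
  m_10 = 71*1 - 31 = 40, d_10 = (1671 - 40^2)/71 = 71/71 = 1, a_10 = floor((40 + 40)/1) = 80.
  m_11 = 1*80 - 40 = 40, d_11 = (1671 - 40^2)/1 = 71/1 = 71: (m_11, d_11) = (m_1, d_1) = (40, 71), so from here the quotients repeat a_1, ..., a_10; the period length is 10.
So sqrt(1671) = [40; (1, 7, 5, 3, 13, 3, 5, 7, 1, 80)] with period length k = 10.
k is even, so the fundamental solution of x^2 - 1671y^2 = 1 is (p_{k-1}, q_{k-1}) = (p_9, q_9); compute convergents through index 9.
Convergents (p_i = a_i*p_{i-1} + p_{i-2}, q_i = a_i*q_{i-1} + q_{i-2} with p_{-2}=0, p_{-1}=1, q_{-2}=1, q_{-1}=0):
  i=0: a_0=40, p_0 = 40*1 + 0 = 40, q_0 = 40*0 + 1 = 1.
  i=1: a_1=1, p_1 = 1*40 + 1 = 41, q_1 = 1*1 + 0 = 1.
  i=2: a_2=7, p_2 = 7*41 + 40 = 327, q_2 = 7*1 + 1 = 8.
  i=3: a_3=5, p_3 = 5*327 + 41 = 1676, q_3 = 5*8 + 1 = 41.
  i=4: a_4=3, p_4 = 3*1676 + 327 = 5355, q_4 = 3*41 + 8 = 131.
  i=5: a_5=13, p_5 = 13*5355 + 1676 = 71291, q_5 = 13*131 + 41 = 1744.
  i=6: a_6=3, p_6 = 3*71291 + 5355 = 219228, q_6 = 3*1744 + 131 = 5363.
  i=7: a_7=5, p_7 = 5*219228 + 71291 = 1167431, q_7 = 5*5363 + 1744 = 28559.
  i=8: a_8=7, p_8 = 7*1167431 + 219228 = 8391245, q_8 = 7*28559 + 5363 = 205276.
  i=9: a_9=1, p_9 = 1*8391245 + 1167431 = 9558676, q_9 = 1*205276 + 28559 = 233835.
Check: 9558676^2 - 1671*233835^2 = 91368286872976 - 91368286872975 = 1, so (x, y) = (9558676, 233835) solves the equation, and by the theorem it is the least positive solution.

(x, y) = (9558676, 233835)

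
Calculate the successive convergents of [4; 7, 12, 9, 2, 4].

Using the convergent recurrence p_i = a_i*p_{i-1} + p_{i-2}, q_i = a_i*q_{i-1} + q_{i-2} with p_{-2}=0, p_{-1}=1, q_{-2}=1, q_{-1}=0:
  i=0: a_0=4, p_0 = 4*1 + 0 = 4, q_0 = 4*0 + 1 = 1.
  i=1: a_1=7, p_1 = 7*4 + 1 = 29, q_1 = 7*1 + 0 = 7.
  i=2: a_2=12, p_2 = 12*29 + 4 = 352, q_2 = 12*7 + 1 = 85.
  i=3: a_3=9, p_3 = 9*352 + 29 = 3197, q_3 = 9*85 + 7 = 772.
  i=4: a_4=2, p_4 = 2*3197 + 352 = 6746, q_4 = 2*772 + 85 = 1629.
  i=5: a_5=4, p_5 = 4*6746 + 3197 = 30181, q_5 = 4*1629 + 772 = 7288.

4/1, 29/7, 352/85, 3197/772, 6746/1629, 30181/7288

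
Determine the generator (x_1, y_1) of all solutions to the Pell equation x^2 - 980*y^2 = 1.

First expand sqrt(980) as a continued fraction. With x_i = (sqrt(980) + m_i)/d_i and (m_0, d_0) = (0, 1): a_0 = floor(sqrt(980)) = 31, since 31^2 = 961 <= 980 < 1024 = 32^2.
Iterate m_{i+1} = d_i*a_i - m_i, d_{i+1} = (980 - m_{i+1}^2)/d_i, a_{i+1} = floor((a_0 + m_{i+1})/d_{i+1}):
  m_1 = 1*31 - 0 = 31, d_1 = (980 - 31^2)/1 = 19/1 = 19, a_1 = floor((31 + 31)/19) = 3.
  m_2 = 19*3 - 31 = 26, d_2 = (980 - 26^2)/19 = 304/19 = 16, a_2 = floor((31 + 26)/16) = 3.
  m_3 = 16*3 - 26 = 22, d_3 = (980 - 22^2)/16 = 496/16 = 31, a_3 = floor((31 + 22)/31) = 1.
  m_4 = 31*1 - 22 = 9, d_4 = (980 - 9^2)/31 = 899/31 = 29, a_4 = floor((31 + 9)/29) = 1.
  m_5 = 29*1 - 9 = 20, d_5 = (980 - 20^2)/29 = 580/29 = 20, a_5 = floor((31 + 20)/20) = 2.
  m_6 = 20*2 - 20 = 20, d_6 = (980 - 20^2)/20 = 580/20 = 29, a_6 = floor((31 + 20)/29) = 1.
  m_7 = 29*1 - 20 = 9, d_7 = (980 - 9^2)/29 = 899/29 = 31, a_7 = floor((31 + 9)/31) = 1.
  m_8 = 31*1 - 9 = 22, d_8 = (980 - 22^2)/31 = 496/31 = 16, a_8 = floor((31 + 22)/16) = 3.
  m_9 = 16*3 - 22 = 26, d_9 = (980 - 26^2)/16 = 304/16 = 19, a_9 = floor((31 + 26)/19) = 3.
  m_10 = 19*3 - 26 = 31, d_10 = (980 - 31^2)/19 = 19/19 = 1, a_10 = floor((31 + 31)/1) = 62.
  m_11 = 1*62 - 31 = 31, d_11 = (980 - 31^2)/1 = 19/1 = 19: (m_11, d_11) = (m_1, d_1) = (31, 19), so from here the quotients repeat a_1, ..., a_10; the period length is 10.
So sqrt(980) = [31; (3, 3, 1, 1, 2, 1, 1, 3, 3, 62)] with period length k = 10.
k is even, so the fundamental solution of x^2 - 980y^2 = 1 is (p_{k-1}, q_{k-1}) = (p_9, q_9); compute convergents through index 9.
Convergents (p_i = a_i*p_{i-1} + p_{i-2}, q_i = a_i*q_{i-1} + q_{i-2} with p_{-2}=0, p_{-1}=1, q_{-2}=1, q_{-1}=0):
  i=0: a_0=31, p_0 = 31*1 + 0 = 31, q_0 = 31*0 + 1 = 1.
  i=1: a_1=3, p_1 = 3*31 + 1 = 94, q_1 = 3*1 + 0 = 3.
  i=2: a_2=3, p_2 = 3*94 + 31 = 313, q_2 = 3*3 + 1 = 10.
  i=3: a_3=1, p_3 = 1*313 + 94 = 407, q_3 = 1*10 + 3 = 13.
  i=4: a_4=1, p_4 = 1*407 + 313 = 720, q_4 = 1*13 + 10 = 23.
  i=5: a_5=2, p_5 = 2*720 + 407 = 1847, q_5 = 2*23 + 13 = 59.
  i=6: a_6=1, p_6 = 1*1847 + 720 = 2567, q_6 = 1*59 + 23 = 82.
  i=7: a_7=1, p_7 = 1*2567 + 1847 = 4414, q_7 = 1*82 + 59 = 141.
  i=8: a_8=3, p_8 = 3*4414 + 2567 = 15809, q_8 = 3*141 + 82 = 505.
  i=9: a_9=3, p_9 = 3*15809 + 4414 = 51841, q_9 = 3*505 + 141 = 1656.
Check: 51841^2 - 980*1656^2 = 2687489281 - 2687489280 = 1, so (x, y) = (51841, 1656) solves the equation, and by the theorem it is the least positive solution.

(x, y) = (51841, 1656)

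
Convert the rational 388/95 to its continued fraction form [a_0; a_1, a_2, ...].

[4; 11, 1, 7]

Run the Euclidean algorithm on 388 and 95; the successive quotients are the partial quotients a_0, a_1, ... (each step inverts the fractional part left over by the previous one):
  388 = 4*95 + 8, so a_0 = 4.
  95 = 11*8 + 7, so a_1 = 11.
  8 = 1*7 + 1, so a_2 = 1.
  7 = 7*1 + 0, so a_3 = 7.
The remainder reaches 0 after 4 divisions, so the expansion has 4 partial quotients, read off in order.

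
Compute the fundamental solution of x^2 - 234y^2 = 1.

First expand sqrt(234) as a continued fraction. With x_i = (sqrt(234) + m_i)/d_i and (m_0, d_0) = (0, 1): a_0 = floor(sqrt(234)) = 15, since 15^2 = 225 <= 234 < 256 = 16^2.
Iterate m_{i+1} = d_i*a_i - m_i, d_{i+1} = (234 - m_{i+1}^2)/d_i, a_{i+1} = floor((a_0 + m_{i+1})/d_{i+1}):
  m_1 = 1*15 - 0 = 15, d_1 = (234 - 15^2)/1 = 9/1 = 9, a_1 = floor((15 + 15)/9) = 3.
  m_2 = 9*3 - 15 = 12, d_2 = (234 - 12^2)/9 = 90/9 = 10, a_2 = floor((15 + 12)/10) = 2.
  m_3 = 10*2 - 12 = 8, d_3 = (234 - 8^2)/10 = 170/10 = 17, a_3 = floor((15 + 8)/17) = 1.
  m_4 = 17*1 - 8 = 9, d_4 = (234 - 9^2)/17 = 153/17 = 9, a_4 = floor((15 + 9)/9) = 2.
  m_5 = 9*2 - 9 = 9, d_5 = (234 - 9^2)/9 = 153/9 = 17, a_5 = floor((15 + 9)/17) = 1.
  m_6 = 17*1 - 9 = 8, d_6 = (234 - 8^2)/17 = 170/17 = 10, a_6 = floor((15 + 8)/10) = 2.
  m_7 = 10*2 - 8 = 12, d_7 = (234 - 12^2)/10 = 90/10 = 9, a_7 = floor((15 + 12)/9) = 3.
  m_8 = 9*3 - 12 = 15, d_8 = (234 - 15^2)/9 = 9/9 = 1, a_8 = floor((15 + 15)/1) = 30.
  m_9 = 1*30 - 15 = 15, d_9 = (234 - 15^2)/1 = 9/1 = 9: (m_9, d_9) = (m_1, d_1) = (15, 9), so from here the quotients repeat a_1, ..., a_8; the period length is 8.
So sqrt(234) = [15; (3, 2, 1, 2, 1, 2, 3, 30)] with period length k = 8.
k is even, so the fundamental solution of x^2 - 234y^2 = 1 is (p_{k-1}, q_{k-1}) = (p_7, q_7); compute convergents through index 7.
Convergents (p_i = a_i*p_{i-1} + p_{i-2}, q_i = a_i*q_{i-1} + q_{i-2} with p_{-2}=0, p_{-1}=1, q_{-2}=1, q_{-1}=0):
  i=0: a_0=15, p_0 = 15*1 + 0 = 15, q_0 = 15*0 + 1 = 1.
  i=1: a_1=3, p_1 = 3*15 + 1 = 46, q_1 = 3*1 + 0 = 3.
  i=2: a_2=2, p_2 = 2*46 + 15 = 107, q_2 = 2*3 + 1 = 7.
  i=3: a_3=1, p_3 = 1*107 + 46 = 153, q_3 = 1*7 + 3 = 10.
  i=4: a_4=2, p_4 = 2*153 + 107 = 413, q_4 = 2*10 + 7 = 27.
  i=5: a_5=1, p_5 = 1*413 + 153 = 566, q_5 = 1*27 + 10 = 37.
  i=6: a_6=2, p_6 = 2*566 + 413 = 1545, q_6 = 2*37 + 27 = 101.
  i=7: a_7=3, p_7 = 3*1545 + 566 = 5201, q_7 = 3*101 + 37 = 340.
Check: 5201^2 - 234*340^2 = 27050401 - 27050400 = 1, so (x, y) = (5201, 340) solves the equation, and by the theorem it is the least positive solution.

(x, y) = (5201, 340)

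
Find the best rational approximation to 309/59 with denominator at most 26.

Expand x = 309/59 as a continued fraction with the Euclidean algorithm:
  309 = 5*59 + 14, so a_0 = 5.
  59 = 4*14 + 3, so a_1 = 4.
  14 = 4*3 + 2, so a_2 = 4.
  3 = 1*2 + 1, so a_3 = 1.
  2 = 2*1 + 0, so a_4 = 2.
so x = [5; 4, 4, 1, 2].
Convergents (p_i = a_i*p_{i-1} + p_{i-2}, q_i = a_i*q_{i-1} + q_{i-2} with p_{-2}=0, p_{-1}=1, q_{-2}=1, q_{-1}=0), until the denominator exceeds 26:
  i=0: a_0=5, p_0 = 5*1 + 0 = 5, q_0 = 5*0 + 1 = 1.
  i=1: a_1=4, p_1 = 4*5 + 1 = 21, q_1 = 4*1 + 0 = 4.
  i=2: a_2=4, p_2 = 4*21 + 5 = 89, q_2 = 4*4 + 1 = 17.
  i=3: a_3=1, p_3 = 1*89 + 21 = 110, q_3 = 1*17 + 4 = 21.
  i=4: a_4=2, p_4 = 2*110 + 89 = 309, q_4 = 2*21 + 17 = 59.
q_4 = 59 > 26, so the last convergent with denominator <= 26 is p_3/q_3 = 110/21.
The closest fraction with denominator <= 26 is either p_3/q_3 or the intermediate fraction (k*p_3 + p_2)/(k*q_3 + q_2) with the largest k >= 1 whose denominator stays <= 26; these approach x as k grows, and every other convergent or intermediate fraction in range is farther away.
Largest k: floor((26 - q_2)/q_3) = floor((26 - 17)/21) = 0.
Since k = 0, no intermediate fraction beyond p_3/q_3 has denominator <= 26, so the convergent 110/21 is the closest (its error is |309*21 - 110*59|/(59*21) = 1/1239).

110/21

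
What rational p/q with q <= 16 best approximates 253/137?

Expand x = 253/137 as a continued fraction with the Euclidean algorithm:
  253 = 1*137 + 116, so a_0 = 1.
  137 = 1*116 + 21, so a_1 = 1.
  116 = 5*21 + 11, so a_2 = 5.
  21 = 1*11 + 10, so a_3 = 1.
  11 = 1*10 + 1, so a_4 = 1.
  10 = 10*1 + 0, so a_5 = 10.
so x = [1; 1, 5, 1, 1, 10].
Convergents (p_i = a_i*p_{i-1} + p_{i-2}, q_i = a_i*q_{i-1} + q_{i-2} with p_{-2}=0, p_{-1}=1, q_{-2}=1, q_{-1}=0), until the denominator exceeds 16:
  i=0: a_0=1, p_0 = 1*1 + 0 = 1, q_0 = 1*0 + 1 = 1.
  i=1: a_1=1, p_1 = 1*1 + 1 = 2, q_1 = 1*1 + 0 = 1.
  i=2: a_2=5, p_2 = 5*2 + 1 = 11, q_2 = 5*1 + 1 = 6.
  i=3: a_3=1, p_3 = 1*11 + 2 = 13, q_3 = 1*6 + 1 = 7.
  i=4: a_4=1, p_4 = 1*13 + 11 = 24, q_4 = 1*7 + 6 = 13.
  i=5: a_5=10, p_5 = 10*24 + 13 = 253, q_5 = 10*13 + 7 = 137.
q_5 = 137 > 16, so the last convergent with denominator <= 16 is p_4/q_4 = 24/13.
The closest fraction with denominator <= 16 is either p_4/q_4 or the intermediate fraction (k*p_4 + p_3)/(k*q_4 + q_3) with the largest k >= 1 whose denominator stays <= 16; these approach x as k grows, and every other convergent or intermediate fraction in range is farther away.
Largest k: floor((16 - q_3)/q_4) = floor((16 - 7)/13) = 0.
Since k = 0, no intermediate fraction beyond p_4/q_4 has denominator <= 16, so the convergent 24/13 is the closest (its error is |253*13 - 24*137|/(137*13) = 1/1781).

24/13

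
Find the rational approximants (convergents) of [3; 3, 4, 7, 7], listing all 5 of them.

3/1, 10/3, 43/13, 311/94, 2220/671

Using the convergent recurrence p_i = a_i*p_{i-1} + p_{i-2}, q_i = a_i*q_{i-1} + q_{i-2} with p_{-2}=0, p_{-1}=1, q_{-2}=1, q_{-1}=0:
  i=0: a_0=3, p_0 = 3*1 + 0 = 3, q_0 = 3*0 + 1 = 1.
  i=1: a_1=3, p_1 = 3*3 + 1 = 10, q_1 = 3*1 + 0 = 3.
  i=2: a_2=4, p_2 = 4*10 + 3 = 43, q_2 = 4*3 + 1 = 13.
  i=3: a_3=7, p_3 = 7*43 + 10 = 311, q_3 = 7*13 + 3 = 94.
  i=4: a_4=7, p_4 = 7*311 + 43 = 2220, q_4 = 7*94 + 13 = 671.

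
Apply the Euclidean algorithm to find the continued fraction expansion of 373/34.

Run the Euclidean algorithm on 373 and 34; the successive quotients are the partial quotients a_0, a_1, ... (each step inverts the fractional part left over by the previous one):
  373 = 10*34 + 33, so a_0 = 10.
  34 = 1*33 + 1, so a_1 = 1.
  33 = 33*1 + 0, so a_2 = 33.
The remainder reaches 0 after 3 divisions, so the expansion has 3 partial quotients, read off in order.

[10; 1, 33]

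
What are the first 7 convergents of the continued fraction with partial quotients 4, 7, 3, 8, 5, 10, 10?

4/1, 29/7, 91/22, 757/183, 3876/937, 39517/9553, 399046/96467

Using the convergent recurrence p_i = a_i*p_{i-1} + p_{i-2}, q_i = a_i*q_{i-1} + q_{i-2} with p_{-2}=0, p_{-1}=1, q_{-2}=1, q_{-1}=0:
  i=0: a_0=4, p_0 = 4*1 + 0 = 4, q_0 = 4*0 + 1 = 1.
  i=1: a_1=7, p_1 = 7*4 + 1 = 29, q_1 = 7*1 + 0 = 7.
  i=2: a_2=3, p_2 = 3*29 + 4 = 91, q_2 = 3*7 + 1 = 22.
  i=3: a_3=8, p_3 = 8*91 + 29 = 757, q_3 = 8*22 + 7 = 183.
  i=4: a_4=5, p_4 = 5*757 + 91 = 3876, q_4 = 5*183 + 22 = 937.
  i=5: a_5=10, p_5 = 10*3876 + 757 = 39517, q_5 = 10*937 + 183 = 9553.
  i=6: a_6=10, p_6 = 10*39517 + 3876 = 399046, q_6 = 10*9553 + 937 = 96467.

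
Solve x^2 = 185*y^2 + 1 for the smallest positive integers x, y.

First expand sqrt(185) as a continued fraction. With x_i = (sqrt(185) + m_i)/d_i and (m_0, d_0) = (0, 1): a_0 = floor(sqrt(185)) = 13, since 13^2 = 169 <= 185 < 196 = 14^2.
Iterate m_{i+1} = d_i*a_i - m_i, d_{i+1} = (185 - m_{i+1}^2)/d_i, a_{i+1} = floor((a_0 + m_{i+1})/d_{i+1}):
  m_1 = 1*13 - 0 = 13, d_1 = (185 - 13^2)/1 = 16/1 = 16, a_1 = floor((13 + 13)/16) = 1.
  m_2 = 16*1 - 13 = 3, d_2 = (185 - 3^2)/16 = 176/16 = 11, a_2 = floor((13 + 3)/11) = 1.
  m_3 = 11*1 - 3 = 8, d_3 = (185 - 8^2)/11 = 121/11 = 11, a_3 = floor((13 + 8)/11) = 1.
  m_4 = 11*1 - 8 = 3, d_4 = (185 - 3^2)/11 = 176/11 = 16, a_4 = floor((13 + 3)/16) = 1.
  m_5 = 16*1 - 3 = 13, d_5 = (185 - 13^2)/16 = 16/16 = 1, a_5 = floor((13 + 13)/1) = 26.
  m_6 = 1*26 - 13 = 13, d_6 = (185 - 13^2)/1 = 16/1 = 16: (m_6, d_6) = (m_1, d_1) = (13, 16), so from here the quotients repeat a_1, ..., a_5; the period length is 5.
So sqrt(185) = [13; (1, 1, 1, 1, 26)] with period length k = 5.
k is odd, so (p_{k-1}, q_{k-1}) only solves x^2 - 185y^2 = -1 and the fundamental solution of x^2 - 185y^2 = 1 is (p_{2k-1}, q_{2k-1}) = (p_9, q_9); compute convergents through index 9, running through the period twice.
Convergents (p_i = a_i*p_{i-1} + p_{i-2}, q_i = a_i*q_{i-1} + q_{i-2} with p_{-2}=0, p_{-1}=1, q_{-2}=1, q_{-1}=0):
  i=0: a_0=13, p_0 = 13*1 + 0 = 13, q_0 = 13*0 + 1 = 1.
  i=1: a_1=1, p_1 = 1*13 + 1 = 14, q_1 = 1*1 + 0 = 1.
  i=2: a_2=1, p_2 = 1*14 + 13 = 27, q_2 = 1*1 + 1 = 2.
  i=3: a_3=1, p_3 = 1*27 + 14 = 41, q_3 = 1*2 + 1 = 3.
  i=4: a_4=1, p_4 = 1*41 + 27 = 68, q_4 = 1*3 + 2 = 5.
  i=5: a_5=26, p_5 = 26*68 + 41 = 1809, q_5 = 26*5 + 3 = 133.
  i=6: a_6=1, p_6 = 1*1809 + 68 = 1877, q_6 = 1*133 + 5 = 138.
  i=7: a_7=1, p_7 = 1*1877 + 1809 = 3686, q_7 = 1*138 + 133 = 271.
  i=8: a_8=1, p_8 = 1*3686 + 1877 = 5563, q_8 = 1*271 + 138 = 409.
  i=9: a_9=1, p_9 = 1*5563 + 3686 = 9249, q_9 = 1*409 + 271 = 680.
Indeed p_4^2 - 185*q_4^2 = 4624 - 4625 = -1, not +1.
Check: 9249^2 - 185*680^2 = 85544001 - 85544000 = 1, so (x, y) = (9249, 680) solves the equation, and by the theorem it is the least positive solution.

(x, y) = (9249, 680)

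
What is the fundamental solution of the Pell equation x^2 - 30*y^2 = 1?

First expand sqrt(30) as a continued fraction. With x_i = (sqrt(30) + m_i)/d_i and (m_0, d_0) = (0, 1): a_0 = floor(sqrt(30)) = 5, since 5^2 = 25 <= 30 < 36 = 6^2.
Iterate m_{i+1} = d_i*a_i - m_i, d_{i+1} = (30 - m_{i+1}^2)/d_i, a_{i+1} = floor((a_0 + m_{i+1})/d_{i+1}):
  m_1 = 1*5 - 0 = 5, d_1 = (30 - 5^2)/1 = 5/1 = 5, a_1 = floor((5 + 5)/5) = 2.
  m_2 = 5*2 - 5 = 5, d_2 = (30 - 5^2)/5 = 5/5 = 1, a_2 = floor((5 + 5)/1) = 10.
  m_3 = 1*10 - 5 = 5, d_3 = (30 - 5^2)/1 = 5/1 = 5: (m_3, d_3) = (m_1, d_1) = (5, 5), so from here the quotients repeat a_1, a_2; the period length is 2.
So sqrt(30) = [5; (2, 10)] with period length k = 2.
k is even, so the fundamental solution of x^2 - 30y^2 = 1 is (p_{k-1}, q_{k-1}) = (p_1, q_1); compute convergents through index 1.
Convergents (p_i = a_i*p_{i-1} + p_{i-2}, q_i = a_i*q_{i-1} + q_{i-2} with p_{-2}=0, p_{-1}=1, q_{-2}=1, q_{-1}=0):
  i=0: a_0=5, p_0 = 5*1 + 0 = 5, q_0 = 5*0 + 1 = 1.
  i=1: a_1=2, p_1 = 2*5 + 1 = 11, q_1 = 2*1 + 0 = 2.
Check: 11^2 - 30*2^2 = 121 - 120 = 1, so (x, y) = (11, 2) solves the equation, and by the theorem it is the least positive solution.

(x, y) = (11, 2)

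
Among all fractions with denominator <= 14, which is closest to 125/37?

27/8

Expand x = 125/37 as a continued fraction with the Euclidean algorithm:
  125 = 3*37 + 14, so a_0 = 3.
  37 = 2*14 + 9, so a_1 = 2.
  14 = 1*9 + 5, so a_2 = 1.
  9 = 1*5 + 4, so a_3 = 1.
  5 = 1*4 + 1, so a_4 = 1.
  4 = 4*1 + 0, so a_5 = 4.
so x = [3; 2, 1, 1, 1, 4].
Convergents (p_i = a_i*p_{i-1} + p_{i-2}, q_i = a_i*q_{i-1} + q_{i-2} with p_{-2}=0, p_{-1}=1, q_{-2}=1, q_{-1}=0), until the denominator exceeds 14:
  i=0: a_0=3, p_0 = 3*1 + 0 = 3, q_0 = 3*0 + 1 = 1.
  i=1: a_1=2, p_1 = 2*3 + 1 = 7, q_1 = 2*1 + 0 = 2.
  i=2: a_2=1, p_2 = 1*7 + 3 = 10, q_2 = 1*2 + 1 = 3.
  i=3: a_3=1, p_3 = 1*10 + 7 = 17, q_3 = 1*3 + 2 = 5.
  i=4: a_4=1, p_4 = 1*17 + 10 = 27, q_4 = 1*5 + 3 = 8.
  i=5: a_5=4, p_5 = 4*27 + 17 = 125, q_5 = 4*8 + 5 = 37.
q_5 = 37 > 14, so the last convergent with denominator <= 14 is p_4/q_4 = 27/8.
The closest fraction with denominator <= 14 is either p_4/q_4 or the intermediate fraction (k*p_4 + p_3)/(k*q_4 + q_3) with the largest k >= 1 whose denominator stays <= 14; these approach x as k grows, and every other convergent or intermediate fraction in range is farther away.
Largest k: floor((14 - q_3)/q_4) = floor((14 - 5)/8) = 1.
That gives (1*27 + 17)/(1*8 + 5) = 44/13.
Compare the errors: |x - 27/8| = |125*8 - 27*37|/(37*8) = 1/296, and |x - 44/13| = |125*13 - 44*37|/(37*13) = 3/481.
Cross-multiplying, 1*481 = 481 < 888 = 3*296, so 1/296 is smaller: the convergent 27/8 is closer to x than 44/13.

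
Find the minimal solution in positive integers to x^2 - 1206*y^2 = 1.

(x, y) = (145925, 4202)

First expand sqrt(1206) as a continued fraction. With x_i = (sqrt(1206) + m_i)/d_i and (m_0, d_0) = (0, 1): a_0 = floor(sqrt(1206)) = 34, since 34^2 = 1156 <= 1206 < 1225 = 35^2.
Iterate m_{i+1} = d_i*a_i - m_i, d_{i+1} = (1206 - m_{i+1}^2)/d_i, a_{i+1} = floor((a_0 + m_{i+1})/d_{i+1}):
  m_1 = 1*34 - 0 = 34, d_1 = (1206 - 34^2)/1 = 50/1 = 50, a_1 = floor((34 + 34)/50) = 1.
  m_2 = 50*1 - 34 = 16, d_2 = (1206 - 16^2)/50 = 950/50 = 19, a_2 = floor((34 + 16)/19) = 2.
  m_3 = 19*2 - 16 = 22, d_3 = (1206 - 22^2)/19 = 722/19 = 38, a_3 = floor((34 + 22)/38) = 1.
  m_4 = 38*1 - 22 = 16, d_4 = (1206 - 16^2)/38 = 950/38 = 25, a_4 = floor((34 + 16)/25) = 2.
  m_5 = 25*2 - 16 = 34, d_5 = (1206 - 34^2)/25 = 50/25 = 2, a_5 = floor((34 + 34)/2) = 34.
  m_6 = 2*34 - 34 = 34, d_6 = (1206 - 34^2)/2 = 50/2 = 25, a_6 = floor((34 + 34)/25) = 2.
  m_7 = 25*2 - 34 = 16, d_7 = (1206 - 16^2)/25 = 950/25 = 38, a_7 = floor((34 + 16)/38) = 1.
  m_8 = 38*1 - 16 = 22, d_8 = (1206 - 22^2)/38 = 722/38 = 19, a_8 = floor((34 + 22)/19) = 2.
  m_9 = 19*2 - 22 = 16, d_9 = (1206 - 16^2)/19 = 950/19 = 50, a_9 = floor((34 + 16)/50) = 1.
  m_10 = 50*1 - 16 = 34, d_10 = (1206 - 34^2)/50 = 50/50 = 1, a_10 = floor((34 + 34)/1) = 68.
  m_11 = 1*68 - 34 = 34, d_11 = (1206 - 34^2)/1 = 50/1 = 50: (m_11, d_11) = (m_1, d_1) = (34, 50), so from here the quotients repeat a_1, ..., a_10; the period length is 10.
So sqrt(1206) = [34; (1, 2, 1, 2, 34, 2, 1, 2, 1, 68)] with period length k = 10.
k is even, so the fundamental solution of x^2 - 1206y^2 = 1 is (p_{k-1}, q_{k-1}) = (p_9, q_9); compute convergents through index 9.
Convergents (p_i = a_i*p_{i-1} + p_{i-2}, q_i = a_i*q_{i-1} + q_{i-2} with p_{-2}=0, p_{-1}=1, q_{-2}=1, q_{-1}=0):
  i=0: a_0=34, p_0 = 34*1 + 0 = 34, q_0 = 34*0 + 1 = 1.
  i=1: a_1=1, p_1 = 1*34 + 1 = 35, q_1 = 1*1 + 0 = 1.
  i=2: a_2=2, p_2 = 2*35 + 34 = 104, q_2 = 2*1 + 1 = 3.
  i=3: a_3=1, p_3 = 1*104 + 35 = 139, q_3 = 1*3 + 1 = 4.
  i=4: a_4=2, p_4 = 2*139 + 104 = 382, q_4 = 2*4 + 3 = 11.
  i=5: a_5=34, p_5 = 34*382 + 139 = 13127, q_5 = 34*11 + 4 = 378.
  i=6: a_6=2, p_6 = 2*13127 + 382 = 26636, q_6 = 2*378 + 11 = 767.
  i=7: a_7=1, p_7 = 1*26636 + 13127 = 39763, q_7 = 1*767 + 378 = 1145.
  i=8: a_8=2, p_8 = 2*39763 + 26636 = 106162, q_8 = 2*1145 + 767 = 3057.
  i=9: a_9=1, p_9 = 1*106162 + 39763 = 145925, q_9 = 1*3057 + 1145 = 4202.
Check: 145925^2 - 1206*4202^2 = 21294105625 - 21294105624 = 1, so (x, y) = (145925, 4202) solves the equation, and by the theorem it is the least positive solution.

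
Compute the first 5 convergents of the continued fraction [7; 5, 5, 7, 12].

7/1, 36/5, 187/26, 1345/187, 16327/2270

Using the convergent recurrence p_i = a_i*p_{i-1} + p_{i-2}, q_i = a_i*q_{i-1} + q_{i-2} with p_{-2}=0, p_{-1}=1, q_{-2}=1, q_{-1}=0:
  i=0: a_0=7, p_0 = 7*1 + 0 = 7, q_0 = 7*0 + 1 = 1.
  i=1: a_1=5, p_1 = 5*7 + 1 = 36, q_1 = 5*1 + 0 = 5.
  i=2: a_2=5, p_2 = 5*36 + 7 = 187, q_2 = 5*5 + 1 = 26.
  i=3: a_3=7, p_3 = 7*187 + 36 = 1345, q_3 = 7*26 + 5 = 187.
  i=4: a_4=12, p_4 = 12*1345 + 187 = 16327, q_4 = 12*187 + 26 = 2270.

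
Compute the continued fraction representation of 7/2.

[3; 2]

Run the Euclidean algorithm on 7 and 2; the successive quotients are the partial quotients a_0, a_1, ... (each step inverts the fractional part left over by the previous one):
  7 = 3*2 + 1, so a_0 = 3.
  2 = 2*1 + 0, so a_1 = 2.
The remainder reaches 0 after 2 divisions, so the expansion has 2 partial quotients, read off in order.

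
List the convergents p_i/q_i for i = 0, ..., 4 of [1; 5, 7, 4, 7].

1/1, 6/5, 43/36, 178/149, 1289/1079

Using the convergent recurrence p_i = a_i*p_{i-1} + p_{i-2}, q_i = a_i*q_{i-1} + q_{i-2} with p_{-2}=0, p_{-1}=1, q_{-2}=1, q_{-1}=0:
  i=0: a_0=1, p_0 = 1*1 + 0 = 1, q_0 = 1*0 + 1 = 1.
  i=1: a_1=5, p_1 = 5*1 + 1 = 6, q_1 = 5*1 + 0 = 5.
  i=2: a_2=7, p_2 = 7*6 + 1 = 43, q_2 = 7*5 + 1 = 36.
  i=3: a_3=4, p_3 = 4*43 + 6 = 178, q_3 = 4*36 + 5 = 149.
  i=4: a_4=7, p_4 = 7*178 + 43 = 1289, q_4 = 7*149 + 36 = 1079.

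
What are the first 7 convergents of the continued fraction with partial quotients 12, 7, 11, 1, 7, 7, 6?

12/1, 85/7, 947/78, 1032/85, 8171/673, 58229/4796, 357545/29449

Using the convergent recurrence p_i = a_i*p_{i-1} + p_{i-2}, q_i = a_i*q_{i-1} + q_{i-2} with p_{-2}=0, p_{-1}=1, q_{-2}=1, q_{-1}=0:
  i=0: a_0=12, p_0 = 12*1 + 0 = 12, q_0 = 12*0 + 1 = 1.
  i=1: a_1=7, p_1 = 7*12 + 1 = 85, q_1 = 7*1 + 0 = 7.
  i=2: a_2=11, p_2 = 11*85 + 12 = 947, q_2 = 11*7 + 1 = 78.
  i=3: a_3=1, p_3 = 1*947 + 85 = 1032, q_3 = 1*78 + 7 = 85.
  i=4: a_4=7, p_4 = 7*1032 + 947 = 8171, q_4 = 7*85 + 78 = 673.
  i=5: a_5=7, p_5 = 7*8171 + 1032 = 58229, q_5 = 7*673 + 85 = 4796.
  i=6: a_6=6, p_6 = 6*58229 + 8171 = 357545, q_6 = 6*4796 + 673 = 29449.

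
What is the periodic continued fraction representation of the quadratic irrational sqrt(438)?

Write x_i = (sqrt(438) + m_i)/d_i with (m_0, d_0) = (0, 1). a_0 = floor(sqrt(438)) = 20, since 20^2 = 400 <= 438 < 441 = 21^2.
Iterate m_{i+1} = d_i*a_i - m_i, d_{i+1} = (438 - m_{i+1}^2)/d_i, a_{i+1} = floor((a_0 + m_{i+1})/d_{i+1}):
  m_1 = 1*20 - 0 = 20, d_1 = (438 - 20^2)/1 = 38/1 = 38, a_1 = floor((20 + 20)/38) = 1.
  m_2 = 38*1 - 20 = 18, d_2 = (438 - 18^2)/38 = 114/38 = 3, a_2 = floor((20 + 18)/3) = 12.
  m_3 = 3*12 - 18 = 18, d_3 = (438 - 18^2)/3 = 114/3 = 38, a_3 = floor((20 + 18)/38) = 1.
  m_4 = 38*1 - 18 = 20, d_4 = (438 - 20^2)/38 = 38/38 = 1, a_4 = floor((20 + 20)/1) = 40.
  m_5 = 1*40 - 20 = 20, d_5 = (438 - 20^2)/1 = 38/1 = 38: (m_5, d_5) = (m_1, d_1) = (20, 38), so from here the quotients repeat a_1, ..., a_4; the period length is 4.
Hence the expansion of sqrt(438) is a_0 = 20 followed by the repeating block 1, 12, 1, 40 (period 4).

[20; (1, 12, 1, 40)]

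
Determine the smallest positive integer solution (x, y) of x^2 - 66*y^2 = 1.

First expand sqrt(66) as a continued fraction. With x_i = (sqrt(66) + m_i)/d_i and (m_0, d_0) = (0, 1): a_0 = floor(sqrt(66)) = 8, since 8^2 = 64 <= 66 < 81 = 9^2.
Iterate m_{i+1} = d_i*a_i - m_i, d_{i+1} = (66 - m_{i+1}^2)/d_i, a_{i+1} = floor((a_0 + m_{i+1})/d_{i+1}):
  m_1 = 1*8 - 0 = 8, d_1 = (66 - 8^2)/1 = 2/1 = 2, a_1 = floor((8 + 8)/2) = 8.
  m_2 = 2*8 - 8 = 8, d_2 = (66 - 8^2)/2 = 2/2 = 1, a_2 = floor((8 + 8)/1) = 16.
  m_3 = 1*16 - 8 = 8, d_3 = (66 - 8^2)/1 = 2/1 = 2: (m_3, d_3) = (m_1, d_1) = (8, 2), so from here the quotients repeat a_1, a_2; the period length is 2.
So sqrt(66) = [8; (8, 16)] with period length k = 2.
k is even, so the fundamental solution of x^2 - 66y^2 = 1 is (p_{k-1}, q_{k-1}) = (p_1, q_1); compute convergents through index 1.
Convergents (p_i = a_i*p_{i-1} + p_{i-2}, q_i = a_i*q_{i-1} + q_{i-2} with p_{-2}=0, p_{-1}=1, q_{-2}=1, q_{-1}=0):
  i=0: a_0=8, p_0 = 8*1 + 0 = 8, q_0 = 8*0 + 1 = 1.
  i=1: a_1=8, p_1 = 8*8 + 1 = 65, q_1 = 8*1 + 0 = 8.
Check: 65^2 - 66*8^2 = 4225 - 4224 = 1, so (x, y) = (65, 8) solves the equation, and by the theorem it is the least positive solution.

(x, y) = (65, 8)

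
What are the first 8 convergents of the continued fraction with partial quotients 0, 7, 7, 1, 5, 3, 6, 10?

0/1, 1/7, 7/50, 8/57, 47/335, 149/1062, 941/6707, 9559/68132

Using the convergent recurrence p_i = a_i*p_{i-1} + p_{i-2}, q_i = a_i*q_{i-1} + q_{i-2} with p_{-2}=0, p_{-1}=1, q_{-2}=1, q_{-1}=0:
  i=0: a_0=0, p_0 = 0*1 + 0 = 0, q_0 = 0*0 + 1 = 1.
  i=1: a_1=7, p_1 = 7*0 + 1 = 1, q_1 = 7*1 + 0 = 7.
  i=2: a_2=7, p_2 = 7*1 + 0 = 7, q_2 = 7*7 + 1 = 50.
  i=3: a_3=1, p_3 = 1*7 + 1 = 8, q_3 = 1*50 + 7 = 57.
  i=4: a_4=5, p_4 = 5*8 + 7 = 47, q_4 = 5*57 + 50 = 335.
  i=5: a_5=3, p_5 = 3*47 + 8 = 149, q_5 = 3*335 + 57 = 1062.
  i=6: a_6=6, p_6 = 6*149 + 47 = 941, q_6 = 6*1062 + 335 = 6707.
  i=7: a_7=10, p_7 = 10*941 + 149 = 9559, q_7 = 10*6707 + 1062 = 68132.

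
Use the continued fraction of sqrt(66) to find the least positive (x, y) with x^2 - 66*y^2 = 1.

First expand sqrt(66) as a continued fraction. With x_i = (sqrt(66) + m_i)/d_i and (m_0, d_0) = (0, 1): a_0 = floor(sqrt(66)) = 8, since 8^2 = 64 <= 66 < 81 = 9^2.
Iterate m_{i+1} = d_i*a_i - m_i, d_{i+1} = (66 - m_{i+1}^2)/d_i, a_{i+1} = floor((a_0 + m_{i+1})/d_{i+1}):
  m_1 = 1*8 - 0 = 8, d_1 = (66 - 8^2)/1 = 2/1 = 2, a_1 = floor((8 + 8)/2) = 8.
  m_2 = 2*8 - 8 = 8, d_2 = (66 - 8^2)/2 = 2/2 = 1, a_2 = floor((8 + 8)/1) = 16.
  m_3 = 1*16 - 8 = 8, d_3 = (66 - 8^2)/1 = 2/1 = 2: (m_3, d_3) = (m_1, d_1) = (8, 2), so from here the quotients repeat a_1, a_2; the period length is 2.
So sqrt(66) = [8; (8, 16)] with period length k = 2.
k is even, so the fundamental solution of x^2 - 66y^2 = 1 is (p_{k-1}, q_{k-1}) = (p_1, q_1); compute convergents through index 1.
Convergents (p_i = a_i*p_{i-1} + p_{i-2}, q_i = a_i*q_{i-1} + q_{i-2} with p_{-2}=0, p_{-1}=1, q_{-2}=1, q_{-1}=0):
  i=0: a_0=8, p_0 = 8*1 + 0 = 8, q_0 = 8*0 + 1 = 1.
  i=1: a_1=8, p_1 = 8*8 + 1 = 65, q_1 = 8*1 + 0 = 8.
Check: 65^2 - 66*8^2 = 4225 - 4224 = 1, so (x, y) = (65, 8) solves the equation, and by the theorem it is the least positive solution.

(x, y) = (65, 8)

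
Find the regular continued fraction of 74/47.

[1; 1, 1, 2, 1, 6]

Run the Euclidean algorithm on 74 and 47; the successive quotients are the partial quotients a_0, a_1, ... (each step inverts the fractional part left over by the previous one):
  74 = 1*47 + 27, so a_0 = 1.
  47 = 1*27 + 20, so a_1 = 1.
  27 = 1*20 + 7, so a_2 = 1.
  20 = 2*7 + 6, so a_3 = 2.
  7 = 1*6 + 1, so a_4 = 1.
  6 = 6*1 + 0, so a_5 = 6.
The remainder reaches 0 after 6 divisions, so the expansion has 6 partial quotients, read off in order.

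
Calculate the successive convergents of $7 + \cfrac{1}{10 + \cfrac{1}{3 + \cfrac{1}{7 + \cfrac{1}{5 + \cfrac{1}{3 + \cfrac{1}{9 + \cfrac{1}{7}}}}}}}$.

Using the convergent recurrence p_i = a_i*p_{i-1} + p_{i-2}, q_i = a_i*q_{i-1} + q_{i-2} with p_{-2}=0, p_{-1}=1, q_{-2}=1, q_{-1}=0:
  i=0: a_0=7, p_0 = 7*1 + 0 = 7, q_0 = 7*0 + 1 = 1.
  i=1: a_1=10, p_1 = 10*7 + 1 = 71, q_1 = 10*1 + 0 = 10.
  i=2: a_2=3, p_2 = 3*71 + 7 = 220, q_2 = 3*10 + 1 = 31.
  i=3: a_3=7, p_3 = 7*220 + 71 = 1611, q_3 = 7*31 + 10 = 227.
  i=4: a_4=5, p_4 = 5*1611 + 220 = 8275, q_4 = 5*227 + 31 = 1166.
  i=5: a_5=3, p_5 = 3*8275 + 1611 = 26436, q_5 = 3*1166 + 227 = 3725.
  i=6: a_6=9, p_6 = 9*26436 + 8275 = 246199, q_6 = 9*3725 + 1166 = 34691.
  i=7: a_7=7, p_7 = 7*246199 + 26436 = 1749829, q_7 = 7*34691 + 3725 = 246562.

7/1, 71/10, 220/31, 1611/227, 8275/1166, 26436/3725, 246199/34691, 1749829/246562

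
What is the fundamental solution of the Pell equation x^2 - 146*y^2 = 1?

First expand sqrt(146) as a continued fraction. With x_i = (sqrt(146) + m_i)/d_i and (m_0, d_0) = (0, 1): a_0 = floor(sqrt(146)) = 12, since 12^2 = 144 <= 146 < 169 = 13^2.
Iterate m_{i+1} = d_i*a_i - m_i, d_{i+1} = (146 - m_{i+1}^2)/d_i, a_{i+1} = floor((a_0 + m_{i+1})/d_{i+1}):
  m_1 = 1*12 - 0 = 12, d_1 = (146 - 12^2)/1 = 2/1 = 2, a_1 = floor((12 + 12)/2) = 12.
  m_2 = 2*12 - 12 = 12, d_2 = (146 - 12^2)/2 = 2/2 = 1, a_2 = floor((12 + 12)/1) = 24.
  m_3 = 1*24 - 12 = 12, d_3 = (146 - 12^2)/1 = 2/1 = 2: (m_3, d_3) = (m_1, d_1) = (12, 2), so from here the quotients repeat a_1, a_2; the period length is 2.
So sqrt(146) = [12; (12, 24)] with period length k = 2.
k is even, so the fundamental solution of x^2 - 146y^2 = 1 is (p_{k-1}, q_{k-1}) = (p_1, q_1); compute convergents through index 1.
Convergents (p_i = a_i*p_{i-1} + p_{i-2}, q_i = a_i*q_{i-1} + q_{i-2} with p_{-2}=0, p_{-1}=1, q_{-2}=1, q_{-1}=0):
  i=0: a_0=12, p_0 = 12*1 + 0 = 12, q_0 = 12*0 + 1 = 1.
  i=1: a_1=12, p_1 = 12*12 + 1 = 145, q_1 = 12*1 + 0 = 12.
Check: 145^2 - 146*12^2 = 21025 - 21024 = 1, so (x, y) = (145, 12) solves the equation, and by the theorem it is the least positive solution.

(x, y) = (145, 12)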